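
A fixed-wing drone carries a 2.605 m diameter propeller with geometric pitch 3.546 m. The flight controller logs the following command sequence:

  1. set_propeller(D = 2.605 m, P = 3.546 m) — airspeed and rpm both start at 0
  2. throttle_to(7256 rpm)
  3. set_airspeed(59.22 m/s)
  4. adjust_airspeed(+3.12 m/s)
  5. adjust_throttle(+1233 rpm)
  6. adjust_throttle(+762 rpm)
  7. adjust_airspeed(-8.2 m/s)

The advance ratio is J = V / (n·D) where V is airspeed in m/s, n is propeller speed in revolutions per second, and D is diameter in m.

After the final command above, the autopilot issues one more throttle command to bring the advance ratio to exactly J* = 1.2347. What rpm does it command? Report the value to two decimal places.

set_propeller: D = 2.605 m, P = 3.546 m (p = P/D = 1.361228); state ← (V=0, rpm=0)
throttle_to(7256): rpm ← 7256
set_airspeed(59.22): V ← 59.22 m/s
adjust_airspeed(+3.12): V ← 59.22 +3.12 = 62.34 m/s
adjust_throttle(+1233): rpm ← 7256 +1233 = 8489
adjust_throttle(+762): rpm ← 8489 +762 = 9251
adjust_airspeed(-8.2): V ← 62.34 -8.2 = 54.14 m/s
final state: V = 54.14 m/s, rpm = 9251 → n = rpm/60 = 154.183333 rev/s
target J* = 1.2347; solve J* = V/(n·D) for n: n = V/(J*·D) = 54.14/(1.2347 × 2.605) = 16.832518 rev/s
rpm = 60·n = 1009.951052

rpm = 1009.95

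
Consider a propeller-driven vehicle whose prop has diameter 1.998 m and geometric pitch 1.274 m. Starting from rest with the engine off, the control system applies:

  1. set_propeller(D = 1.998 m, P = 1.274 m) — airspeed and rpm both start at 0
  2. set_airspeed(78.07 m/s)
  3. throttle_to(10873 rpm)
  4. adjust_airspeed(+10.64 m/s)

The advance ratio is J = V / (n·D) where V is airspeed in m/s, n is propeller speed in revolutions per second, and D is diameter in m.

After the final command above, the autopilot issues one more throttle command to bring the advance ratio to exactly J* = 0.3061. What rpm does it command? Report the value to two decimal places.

set_propeller: D = 1.998 m, P = 1.274 m (p = P/D = 0.637638); state ← (V=0, rpm=0)
set_airspeed(78.07): V ← 78.07 m/s
throttle_to(10873): rpm ← 10873
adjust_airspeed(+10.64): V ← 78.07 +10.64 = 88.71 m/s
final state: V = 88.71 m/s, rpm = 10873 → n = rpm/60 = 181.216667 rev/s
target J* = 0.3061; solve J* = V/(n·D) for n: n = V/(J*·D) = 88.71/(0.3061 × 1.998) = 145.048675 rev/s
rpm = 60·n = 8702.920496

rpm = 8702.92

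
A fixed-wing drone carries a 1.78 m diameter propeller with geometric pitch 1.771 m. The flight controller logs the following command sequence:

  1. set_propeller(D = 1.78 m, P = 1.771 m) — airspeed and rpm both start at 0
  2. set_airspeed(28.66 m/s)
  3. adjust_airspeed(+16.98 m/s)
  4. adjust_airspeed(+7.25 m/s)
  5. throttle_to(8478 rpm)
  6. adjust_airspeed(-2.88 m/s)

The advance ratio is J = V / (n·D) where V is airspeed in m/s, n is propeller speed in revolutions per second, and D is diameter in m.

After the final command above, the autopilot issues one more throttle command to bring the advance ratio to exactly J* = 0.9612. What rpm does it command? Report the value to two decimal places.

rpm = 1753.78

set_propeller: D = 1.78 m, P = 1.771 m (p = P/D = 0.994944); state ← (V=0, rpm=0)
set_airspeed(28.66): V ← 28.66 m/s
adjust_airspeed(+16.98): V ← 28.66 +16.98 = 45.64 m/s
adjust_airspeed(+7.25): V ← 45.64 +7.25 = 52.89 m/s
throttle_to(8478): rpm ← 8478
adjust_airspeed(-2.88): V ← 52.89 -2.88 = 50.01 m/s
final state: V = 50.01 m/s, rpm = 8478 → n = rpm/60 = 141.300000 rev/s
target J* = 0.9612; solve J* = V/(n·D) for n: n = V/(J*·D) = 50.01/(0.9612 × 1.78) = 29.229615 rev/s
rpm = 60·n = 1753.776880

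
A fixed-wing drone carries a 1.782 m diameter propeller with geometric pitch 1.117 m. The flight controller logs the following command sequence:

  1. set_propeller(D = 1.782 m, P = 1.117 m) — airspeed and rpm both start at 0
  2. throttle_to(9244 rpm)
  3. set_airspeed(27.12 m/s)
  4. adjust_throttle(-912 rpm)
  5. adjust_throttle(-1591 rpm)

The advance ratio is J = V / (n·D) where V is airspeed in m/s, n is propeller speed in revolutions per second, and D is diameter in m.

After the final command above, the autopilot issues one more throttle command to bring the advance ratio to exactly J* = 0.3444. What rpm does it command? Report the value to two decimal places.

set_propeller: D = 1.782 m, P = 1.117 m (p = P/D = 0.626824); state ← (V=0, rpm=0)
throttle_to(9244): rpm ← 9244
set_airspeed(27.12): V ← 27.12 m/s
adjust_throttle(-912): rpm ← 9244 -912 = 8332
adjust_throttle(-1591): rpm ← 8332 -1591 = 6741
final state: V = 27.12 m/s, rpm = 6741 → n = rpm/60 = 112.350000 rev/s
target J* = 0.3444; solve J* = V/(n·D) for n: n = V/(J*·D) = 27.12/(0.3444 × 1.782) = 44.189475 rev/s
rpm = 60·n = 2651.368505

rpm = 2651.37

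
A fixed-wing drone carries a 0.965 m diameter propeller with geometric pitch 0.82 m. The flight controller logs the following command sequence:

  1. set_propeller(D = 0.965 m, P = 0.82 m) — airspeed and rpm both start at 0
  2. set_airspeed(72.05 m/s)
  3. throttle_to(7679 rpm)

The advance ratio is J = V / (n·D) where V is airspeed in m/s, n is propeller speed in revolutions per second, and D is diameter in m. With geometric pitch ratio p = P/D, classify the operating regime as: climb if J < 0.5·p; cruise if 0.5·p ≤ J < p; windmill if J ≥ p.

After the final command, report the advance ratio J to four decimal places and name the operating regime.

set_propeller: D = 0.965 m, P = 0.82 m (p = P/D = 0.849741); state ← (V=0, rpm=0)
set_airspeed(72.05): V ← 72.05 m/s
throttle_to(7679): rpm ← 7679
final state: V = 72.05 m/s, rpm = 7679 → n = rpm/60 = 127.983333 rev/s
J = V / (n·D) = 72.05 / (127.983333 × 0.965) = 0.583382
regime bands: climb J<0.4249 | cruise [0.4249, 0.8497) | windmill J≥0.8497
J = 0.5834 → cruise

J = 0.5834, regime = cruise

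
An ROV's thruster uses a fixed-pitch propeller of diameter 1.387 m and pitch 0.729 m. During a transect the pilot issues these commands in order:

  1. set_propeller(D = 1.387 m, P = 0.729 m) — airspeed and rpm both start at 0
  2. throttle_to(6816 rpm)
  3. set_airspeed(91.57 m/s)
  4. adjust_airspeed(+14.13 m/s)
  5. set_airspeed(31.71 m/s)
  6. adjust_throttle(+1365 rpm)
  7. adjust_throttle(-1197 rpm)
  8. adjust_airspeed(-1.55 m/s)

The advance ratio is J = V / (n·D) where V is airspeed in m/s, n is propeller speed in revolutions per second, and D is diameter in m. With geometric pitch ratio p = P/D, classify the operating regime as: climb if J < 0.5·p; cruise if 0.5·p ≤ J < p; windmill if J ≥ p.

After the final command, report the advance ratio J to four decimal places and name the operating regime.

J = 0.1868, regime = climb

set_propeller: D = 1.387 m, P = 0.729 m (p = P/D = 0.525595); state ← (V=0, rpm=0)
throttle_to(6816): rpm ← 6816
set_airspeed(91.57): V ← 91.57 m/s
adjust_airspeed(+14.13): V ← 91.57 +14.13 = 105.7 m/s
set_airspeed(31.71): V ← 31.71 m/s
adjust_throttle(+1365): rpm ← 6816 +1365 = 8181
adjust_throttle(-1197): rpm ← 8181 -1197 = 6984
adjust_airspeed(-1.55): V ← 31.71 -1.55 = 30.16 m/s
final state: V = 30.16 m/s, rpm = 6984 → n = rpm/60 = 116.400000 rev/s
J = V / (n·D) = 30.16 / (116.400000 × 1.387) = 0.186811
regime bands: climb J<0.2628 | cruise [0.2628, 0.5256) | windmill J≥0.5256
J = 0.1868 → climb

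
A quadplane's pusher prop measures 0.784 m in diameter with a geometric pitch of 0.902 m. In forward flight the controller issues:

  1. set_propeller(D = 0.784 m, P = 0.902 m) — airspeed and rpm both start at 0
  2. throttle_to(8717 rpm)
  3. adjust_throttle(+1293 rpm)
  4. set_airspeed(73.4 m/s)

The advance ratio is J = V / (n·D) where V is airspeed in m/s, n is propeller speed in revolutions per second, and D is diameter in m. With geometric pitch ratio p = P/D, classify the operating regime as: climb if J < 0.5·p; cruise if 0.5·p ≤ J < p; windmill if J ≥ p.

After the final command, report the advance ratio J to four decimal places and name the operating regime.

J = 0.5612, regime = climb

set_propeller: D = 0.784 m, P = 0.902 m (p = P/D = 1.150510); state ← (V=0, rpm=0)
throttle_to(8717): rpm ← 8717
adjust_throttle(+1293): rpm ← 8717 +1293 = 10010
set_airspeed(73.4): V ← 73.4 m/s
final state: V = 73.4 m/s, rpm = 10010 → n = rpm/60 = 166.833333 rev/s
J = V / (n·D) = 73.4 / (166.833333 × 0.784) = 0.561174
regime bands: climb J<0.5753 | cruise [0.5753, 1.1505) | windmill J≥1.1505
J = 0.5612 → climb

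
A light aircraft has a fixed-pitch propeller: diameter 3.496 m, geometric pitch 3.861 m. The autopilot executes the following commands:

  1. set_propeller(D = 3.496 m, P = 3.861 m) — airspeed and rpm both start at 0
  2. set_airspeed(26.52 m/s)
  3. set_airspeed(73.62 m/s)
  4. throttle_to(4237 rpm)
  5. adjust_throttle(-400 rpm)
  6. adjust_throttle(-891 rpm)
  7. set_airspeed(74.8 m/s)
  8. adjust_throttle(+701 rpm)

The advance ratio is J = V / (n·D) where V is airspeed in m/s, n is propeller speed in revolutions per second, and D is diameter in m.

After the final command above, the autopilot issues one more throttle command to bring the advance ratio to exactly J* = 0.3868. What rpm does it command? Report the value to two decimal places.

set_propeller: D = 3.496 m, P = 3.861 m (p = P/D = 1.104405); state ← (V=0, rpm=0)
set_airspeed(26.52): V ← 26.52 m/s
set_airspeed(73.62): V ← 73.62 m/s
throttle_to(4237): rpm ← 4237
adjust_throttle(-400): rpm ← 4237 -400 = 3837
adjust_throttle(-891): rpm ← 3837 -891 = 2946
set_airspeed(74.8): V ← 74.8 m/s
adjust_throttle(+701): rpm ← 2946 +701 = 3647
final state: V = 74.8 m/s, rpm = 3647 → n = rpm/60 = 60.783333 rev/s
target J* = 0.3868; solve J* = V/(n·D) for n: n = V/(J*·D) = 74.8/(0.3868 × 3.496) = 55.315101 rev/s
rpm = 60·n = 3318.906051

rpm = 3318.91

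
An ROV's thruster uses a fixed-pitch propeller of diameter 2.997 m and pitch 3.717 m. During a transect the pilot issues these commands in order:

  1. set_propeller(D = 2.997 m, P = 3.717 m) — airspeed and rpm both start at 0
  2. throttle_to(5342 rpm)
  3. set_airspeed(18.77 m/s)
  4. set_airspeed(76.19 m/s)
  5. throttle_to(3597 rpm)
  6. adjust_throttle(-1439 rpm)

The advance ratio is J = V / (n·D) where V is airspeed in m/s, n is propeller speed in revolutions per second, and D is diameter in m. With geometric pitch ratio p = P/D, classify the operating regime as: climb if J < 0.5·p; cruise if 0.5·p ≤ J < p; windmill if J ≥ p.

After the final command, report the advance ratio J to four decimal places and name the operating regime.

set_propeller: D = 2.997 m, P = 3.717 m (p = P/D = 1.240240); state ← (V=0, rpm=0)
throttle_to(5342): rpm ← 5342
set_airspeed(18.77): V ← 18.77 m/s
set_airspeed(76.19): V ← 76.19 m/s
throttle_to(3597): rpm ← 3597
adjust_throttle(-1439): rpm ← 3597 -1439 = 2158
final state: V = 76.19 m/s, rpm = 2158 → n = rpm/60 = 35.966667 rev/s
J = V / (n·D) = 76.19 / (35.966667 × 2.997) = 0.706824
regime bands: climb J<0.6201 | cruise [0.6201, 1.2402) | windmill J≥1.2402
J = 0.7068 → cruise

J = 0.7068, regime = cruise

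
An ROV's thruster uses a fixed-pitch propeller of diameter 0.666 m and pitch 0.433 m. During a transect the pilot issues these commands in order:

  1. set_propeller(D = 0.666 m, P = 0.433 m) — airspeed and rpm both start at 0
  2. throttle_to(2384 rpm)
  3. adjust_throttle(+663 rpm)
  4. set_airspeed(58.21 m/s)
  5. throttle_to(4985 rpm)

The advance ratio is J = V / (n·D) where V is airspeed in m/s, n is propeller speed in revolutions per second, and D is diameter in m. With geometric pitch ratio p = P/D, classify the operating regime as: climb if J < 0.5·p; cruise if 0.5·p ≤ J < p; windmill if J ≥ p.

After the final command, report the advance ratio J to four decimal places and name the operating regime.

set_propeller: D = 0.666 m, P = 0.433 m (p = P/D = 0.650150); state ← (V=0, rpm=0)
throttle_to(2384): rpm ← 2384
adjust_throttle(+663): rpm ← 2384 +663 = 3047
set_airspeed(58.21): V ← 58.21 m/s
throttle_to(4985): rpm ← 4985
final state: V = 58.21 m/s, rpm = 4985 → n = rpm/60 = 83.083333 rev/s
J = V / (n·D) = 58.21 / (83.083333 × 0.666) = 1.051985
regime bands: climb J<0.3251 | cruise [0.3251, 0.6502) | windmill J≥0.6502
J = 1.0520 → windmill

J = 1.0520, regime = windmill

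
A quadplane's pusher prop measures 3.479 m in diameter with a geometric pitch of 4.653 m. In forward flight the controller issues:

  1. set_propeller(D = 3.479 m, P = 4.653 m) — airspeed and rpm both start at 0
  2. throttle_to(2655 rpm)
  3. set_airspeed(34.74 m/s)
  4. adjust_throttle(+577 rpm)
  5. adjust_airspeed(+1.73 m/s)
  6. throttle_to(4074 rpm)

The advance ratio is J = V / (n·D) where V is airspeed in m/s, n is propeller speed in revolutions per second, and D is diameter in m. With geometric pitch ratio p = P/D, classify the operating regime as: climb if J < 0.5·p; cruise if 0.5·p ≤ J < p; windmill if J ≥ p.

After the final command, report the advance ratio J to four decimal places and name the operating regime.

J = 0.1544, regime = climb

set_propeller: D = 3.479 m, P = 4.653 m (p = P/D = 1.337453); state ← (V=0, rpm=0)
throttle_to(2655): rpm ← 2655
set_airspeed(34.74): V ← 34.74 m/s
adjust_throttle(+577): rpm ← 2655 +577 = 3232
adjust_airspeed(+1.73): V ← 34.74 +1.73 = 36.47 m/s
throttle_to(4074): rpm ← 4074
final state: V = 36.47 m/s, rpm = 4074 → n = rpm/60 = 67.900000 rev/s
J = V / (n·D) = 36.47 / (67.900000 × 3.479) = 0.154387
regime bands: climb J<0.6687 | cruise [0.6687, 1.3375) | windmill J≥1.3375
J = 0.1544 → climb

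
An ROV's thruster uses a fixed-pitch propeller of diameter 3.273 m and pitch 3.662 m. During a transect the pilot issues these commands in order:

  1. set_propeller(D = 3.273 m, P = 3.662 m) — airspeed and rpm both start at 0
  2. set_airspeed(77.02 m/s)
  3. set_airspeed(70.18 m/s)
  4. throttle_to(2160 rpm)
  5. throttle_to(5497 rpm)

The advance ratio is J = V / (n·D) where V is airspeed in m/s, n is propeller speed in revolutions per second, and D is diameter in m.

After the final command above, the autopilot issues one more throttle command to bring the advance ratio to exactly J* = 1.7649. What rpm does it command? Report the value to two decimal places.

rpm = 728.95

set_propeller: D = 3.273 m, P = 3.662 m (p = P/D = 1.118851); state ← (V=0, rpm=0)
set_airspeed(77.02): V ← 77.02 m/s
set_airspeed(70.18): V ← 70.18 m/s
throttle_to(2160): rpm ← 2160
throttle_to(5497): rpm ← 5497
final state: V = 70.18 m/s, rpm = 5497 → n = rpm/60 = 91.616667 rev/s
target J* = 1.7649; solve J* = V/(n·D) for n: n = V/(J*·D) = 70.18/(1.7649 × 3.273) = 12.149188 rev/s
rpm = 60·n = 728.951285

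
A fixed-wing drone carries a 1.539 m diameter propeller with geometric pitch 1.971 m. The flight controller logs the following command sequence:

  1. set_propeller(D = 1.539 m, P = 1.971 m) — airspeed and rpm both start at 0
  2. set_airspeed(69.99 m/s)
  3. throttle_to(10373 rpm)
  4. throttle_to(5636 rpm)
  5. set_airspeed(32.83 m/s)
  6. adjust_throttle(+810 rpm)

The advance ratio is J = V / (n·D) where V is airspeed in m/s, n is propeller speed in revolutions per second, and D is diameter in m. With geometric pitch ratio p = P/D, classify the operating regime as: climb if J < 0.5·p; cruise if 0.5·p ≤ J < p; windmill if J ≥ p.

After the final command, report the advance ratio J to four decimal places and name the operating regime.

J = 0.1986, regime = climb

set_propeller: D = 1.539 m, P = 1.971 m (p = P/D = 1.280702); state ← (V=0, rpm=0)
set_airspeed(69.99): V ← 69.99 m/s
throttle_to(10373): rpm ← 10373
throttle_to(5636): rpm ← 5636
set_airspeed(32.83): V ← 32.83 m/s
adjust_throttle(+810): rpm ← 5636 +810 = 6446
final state: V = 32.83 m/s, rpm = 6446 → n = rpm/60 = 107.433333 rev/s
J = V / (n·D) = 32.83 / (107.433333 × 1.539) = 0.198561
regime bands: climb J<0.6404 | cruise [0.6404, 1.2807) | windmill J≥1.2807
J = 0.1986 → climb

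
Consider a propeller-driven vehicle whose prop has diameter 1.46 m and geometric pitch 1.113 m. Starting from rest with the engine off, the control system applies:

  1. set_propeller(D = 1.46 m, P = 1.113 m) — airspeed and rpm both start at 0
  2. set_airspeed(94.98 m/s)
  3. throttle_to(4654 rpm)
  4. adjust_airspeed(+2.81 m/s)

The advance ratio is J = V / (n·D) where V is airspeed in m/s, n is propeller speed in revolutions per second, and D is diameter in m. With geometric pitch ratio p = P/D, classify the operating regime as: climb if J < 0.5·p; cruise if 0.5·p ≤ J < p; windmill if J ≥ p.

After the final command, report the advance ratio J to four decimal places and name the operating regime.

set_propeller: D = 1.46 m, P = 1.113 m (p = P/D = 0.762329); state ← (V=0, rpm=0)
set_airspeed(94.98): V ← 94.98 m/s
throttle_to(4654): rpm ← 4654
adjust_airspeed(+2.81): V ← 94.98 +2.81 = 97.79 m/s
final state: V = 97.79 m/s, rpm = 4654 → n = rpm/60 = 77.566667 rev/s
J = V / (n·D) = 97.79 / (77.566667 × 1.46) = 0.863508
regime bands: climb J<0.3812 | cruise [0.3812, 0.7623) | windmill J≥0.7623
J = 0.8635 → windmill

J = 0.8635, regime = windmill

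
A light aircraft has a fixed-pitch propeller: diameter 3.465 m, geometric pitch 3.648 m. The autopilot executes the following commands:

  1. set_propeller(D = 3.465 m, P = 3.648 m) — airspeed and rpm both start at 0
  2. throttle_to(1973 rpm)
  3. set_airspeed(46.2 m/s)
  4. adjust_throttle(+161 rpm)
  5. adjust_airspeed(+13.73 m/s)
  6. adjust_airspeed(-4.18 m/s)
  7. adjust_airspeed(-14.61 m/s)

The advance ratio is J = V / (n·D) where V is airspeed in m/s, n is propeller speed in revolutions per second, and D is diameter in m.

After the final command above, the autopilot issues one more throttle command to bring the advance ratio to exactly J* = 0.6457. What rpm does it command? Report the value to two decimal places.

set_propeller: D = 3.465 m, P = 3.648 m (p = P/D = 1.052814); state ← (V=0, rpm=0)
throttle_to(1973): rpm ← 1973
set_airspeed(46.2): V ← 46.2 m/s
adjust_throttle(+161): rpm ← 1973 +161 = 2134
adjust_airspeed(+13.73): V ← 46.2 +13.73 = 59.93 m/s
adjust_airspeed(-4.18): V ← 59.93 -4.18 = 55.75 m/s
adjust_airspeed(-14.61): V ← 55.75 -14.61 = 41.14 m/s
final state: V = 41.14 m/s, rpm = 2134 → n = rpm/60 = 35.566667 rev/s
target J* = 0.6457; solve J* = V/(n·D) for n: n = V/(J*·D) = 41.14/(0.6457 × 3.465) = 18.387821 rev/s
rpm = 60·n = 1103.269246

rpm = 1103.27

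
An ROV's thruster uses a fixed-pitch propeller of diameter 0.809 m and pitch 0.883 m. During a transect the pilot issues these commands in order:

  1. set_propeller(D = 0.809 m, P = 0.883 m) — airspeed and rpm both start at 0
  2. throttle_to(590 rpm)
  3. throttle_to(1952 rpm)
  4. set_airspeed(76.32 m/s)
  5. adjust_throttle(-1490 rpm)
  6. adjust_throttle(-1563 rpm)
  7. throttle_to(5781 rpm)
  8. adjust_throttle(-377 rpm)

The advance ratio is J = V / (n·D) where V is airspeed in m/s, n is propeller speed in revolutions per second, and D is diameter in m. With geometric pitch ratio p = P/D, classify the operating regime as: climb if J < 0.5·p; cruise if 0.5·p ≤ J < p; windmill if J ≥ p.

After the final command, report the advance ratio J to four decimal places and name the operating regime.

J = 1.0474, regime = cruise

set_propeller: D = 0.809 m, P = 0.883 m (p = P/D = 1.091471); state ← (V=0, rpm=0)
throttle_to(590): rpm ← 590
throttle_to(1952): rpm ← 1952
set_airspeed(76.32): V ← 76.32 m/s
adjust_throttle(-1490): rpm ← 1952 -1490 = 462
adjust_throttle(-1563): rpm ← 462 -1563 = -1101
throttle_to(5781): rpm ← 5781
adjust_throttle(-377): rpm ← 5781 -377 = 5404
final state: V = 76.32 m/s, rpm = 5404 → n = rpm/60 = 90.066667 rev/s
J = V / (n·D) = 76.32 / (90.066667 × 0.809) = 1.047432
regime bands: climb J<0.5457 | cruise [0.5457, 1.0915) | windmill J≥1.0915
J = 1.0474 → cruise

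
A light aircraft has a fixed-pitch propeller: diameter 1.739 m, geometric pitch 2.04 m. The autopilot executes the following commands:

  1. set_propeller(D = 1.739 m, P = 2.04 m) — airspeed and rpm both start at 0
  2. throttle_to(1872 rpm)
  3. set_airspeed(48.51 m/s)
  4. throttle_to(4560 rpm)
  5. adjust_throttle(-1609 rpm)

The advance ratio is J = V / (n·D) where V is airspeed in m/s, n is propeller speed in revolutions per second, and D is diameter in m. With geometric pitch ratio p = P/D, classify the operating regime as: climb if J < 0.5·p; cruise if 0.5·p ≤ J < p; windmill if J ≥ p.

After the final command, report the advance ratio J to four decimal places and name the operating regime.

set_propeller: D = 1.739 m, P = 2.04 m (p = P/D = 1.173088); state ← (V=0, rpm=0)
throttle_to(1872): rpm ← 1872
set_airspeed(48.51): V ← 48.51 m/s
throttle_to(4560): rpm ← 4560
adjust_throttle(-1609): rpm ← 4560 -1609 = 2951
final state: V = 48.51 m/s, rpm = 2951 → n = rpm/60 = 49.183333 rev/s
J = V / (n·D) = 48.51 / (49.183333 × 1.739) = 0.567171
regime bands: climb J<0.5865 | cruise [0.5865, 1.1731) | windmill J≥1.1731
J = 0.5672 → climb

J = 0.5672, regime = climb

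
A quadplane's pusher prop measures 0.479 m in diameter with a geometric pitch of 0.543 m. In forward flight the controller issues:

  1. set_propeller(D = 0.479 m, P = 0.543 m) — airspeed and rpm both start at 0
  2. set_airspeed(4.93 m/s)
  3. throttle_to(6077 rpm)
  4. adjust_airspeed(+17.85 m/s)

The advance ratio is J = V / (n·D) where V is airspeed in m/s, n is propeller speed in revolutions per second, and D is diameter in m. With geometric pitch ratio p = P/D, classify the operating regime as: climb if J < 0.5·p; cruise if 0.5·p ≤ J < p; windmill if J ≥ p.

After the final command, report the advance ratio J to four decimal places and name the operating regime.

set_propeller: D = 0.479 m, P = 0.543 m (p = P/D = 1.133612); state ← (V=0, rpm=0)
set_airspeed(4.93): V ← 4.93 m/s
throttle_to(6077): rpm ← 6077
adjust_airspeed(+17.85): V ← 4.93 +17.85 = 22.78 m/s
final state: V = 22.78 m/s, rpm = 6077 → n = rpm/60 = 101.283333 rev/s
J = V / (n·D) = 22.78 / (101.283333 × 0.479) = 0.469548
regime bands: climb J<0.5668 | cruise [0.5668, 1.1336) | windmill J≥1.1336
J = 0.4695 → climb

J = 0.4695, regime = climb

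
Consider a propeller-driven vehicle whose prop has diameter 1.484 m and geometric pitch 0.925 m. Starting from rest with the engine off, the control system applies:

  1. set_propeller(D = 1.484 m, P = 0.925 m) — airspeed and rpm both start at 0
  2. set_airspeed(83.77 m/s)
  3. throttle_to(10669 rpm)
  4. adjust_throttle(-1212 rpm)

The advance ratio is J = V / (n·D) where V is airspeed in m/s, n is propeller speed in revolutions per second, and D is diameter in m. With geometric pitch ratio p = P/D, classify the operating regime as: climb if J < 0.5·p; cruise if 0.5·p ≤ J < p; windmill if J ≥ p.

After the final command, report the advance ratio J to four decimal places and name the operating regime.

set_propeller: D = 1.484 m, P = 0.925 m (p = P/D = 0.623315); state ← (V=0, rpm=0)
set_airspeed(83.77): V ← 83.77 m/s
throttle_to(10669): rpm ← 10669
adjust_throttle(-1212): rpm ← 10669 -1212 = 9457
final state: V = 83.77 m/s, rpm = 9457 → n = rpm/60 = 157.616667 rev/s
J = V / (n·D) = 83.77 / (157.616667 × 1.484) = 0.358140
regime bands: climb J<0.3117 | cruise [0.3117, 0.6233) | windmill J≥0.6233
J = 0.3581 → cruise

J = 0.3581, regime = cruise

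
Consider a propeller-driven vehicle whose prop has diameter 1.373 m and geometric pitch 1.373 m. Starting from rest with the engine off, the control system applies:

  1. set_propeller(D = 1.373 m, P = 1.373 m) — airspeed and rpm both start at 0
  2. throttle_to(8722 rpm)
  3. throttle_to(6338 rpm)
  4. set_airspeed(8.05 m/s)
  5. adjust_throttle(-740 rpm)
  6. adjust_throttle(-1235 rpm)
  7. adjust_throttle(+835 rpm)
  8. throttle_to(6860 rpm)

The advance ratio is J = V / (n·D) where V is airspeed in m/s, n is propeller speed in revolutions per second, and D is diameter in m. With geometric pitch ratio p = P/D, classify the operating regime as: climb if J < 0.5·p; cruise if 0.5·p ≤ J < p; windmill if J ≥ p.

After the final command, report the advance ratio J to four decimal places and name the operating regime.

J = 0.0513, regime = climb

set_propeller: D = 1.373 m, P = 1.373 m (p = P/D = 1.000000); state ← (V=0, rpm=0)
throttle_to(8722): rpm ← 8722
throttle_to(6338): rpm ← 6338
set_airspeed(8.05): V ← 8.05 m/s
adjust_throttle(-740): rpm ← 6338 -740 = 5598
adjust_throttle(-1235): rpm ← 5598 -1235 = 4363
adjust_throttle(+835): rpm ← 4363 +835 = 5198
throttle_to(6860): rpm ← 6860
final state: V = 8.05 m/s, rpm = 6860 → n = rpm/60 = 114.333333 rev/s
J = V / (n·D) = 8.05 / (114.333333 × 1.373) = 0.051281
regime bands: climb J<0.5000 | cruise [0.5000, 1.0000) | windmill J≥1.0000
J = 0.0513 → climb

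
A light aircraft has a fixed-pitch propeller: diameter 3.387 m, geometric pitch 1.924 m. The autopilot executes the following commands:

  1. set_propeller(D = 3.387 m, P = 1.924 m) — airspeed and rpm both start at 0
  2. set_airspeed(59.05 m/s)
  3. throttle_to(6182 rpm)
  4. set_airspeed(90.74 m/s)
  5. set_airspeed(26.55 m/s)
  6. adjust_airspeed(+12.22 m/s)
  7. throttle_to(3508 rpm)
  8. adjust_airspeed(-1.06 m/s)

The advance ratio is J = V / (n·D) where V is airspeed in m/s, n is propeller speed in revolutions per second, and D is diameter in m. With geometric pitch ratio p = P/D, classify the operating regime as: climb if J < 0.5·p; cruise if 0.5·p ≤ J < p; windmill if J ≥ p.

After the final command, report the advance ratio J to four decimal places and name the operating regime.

J = 0.1904, regime = climb

set_propeller: D = 3.387 m, P = 1.924 m (p = P/D = 0.568054); state ← (V=0, rpm=0)
set_airspeed(59.05): V ← 59.05 m/s
throttle_to(6182): rpm ← 6182
set_airspeed(90.74): V ← 90.74 m/s
set_airspeed(26.55): V ← 26.55 m/s
adjust_airspeed(+12.22): V ← 26.55 +12.22 = 38.77 m/s
throttle_to(3508): rpm ← 3508
adjust_airspeed(-1.06): V ← 38.77 -1.06 = 37.71 m/s
final state: V = 37.71 m/s, rpm = 3508 → n = rpm/60 = 58.466667 rev/s
J = V / (n·D) = 37.71 / (58.466667 × 3.387) = 0.190429
regime bands: climb J<0.2840 | cruise [0.2840, 0.5681) | windmill J≥0.5681
J = 0.1904 → climb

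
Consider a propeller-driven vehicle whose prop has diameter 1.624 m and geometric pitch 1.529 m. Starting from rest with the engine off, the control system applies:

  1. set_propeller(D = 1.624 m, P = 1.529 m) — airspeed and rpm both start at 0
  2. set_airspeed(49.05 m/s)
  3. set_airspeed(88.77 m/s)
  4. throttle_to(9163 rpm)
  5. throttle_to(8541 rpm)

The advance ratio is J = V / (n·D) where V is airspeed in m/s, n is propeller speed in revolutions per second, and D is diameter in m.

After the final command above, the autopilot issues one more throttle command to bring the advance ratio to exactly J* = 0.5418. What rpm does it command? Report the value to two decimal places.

rpm = 6053.30

set_propeller: D = 1.624 m, P = 1.529 m (p = P/D = 0.941502); state ← (V=0, rpm=0)
set_airspeed(49.05): V ← 49.05 m/s
set_airspeed(88.77): V ← 88.77 m/s
throttle_to(9163): rpm ← 9163
throttle_to(8541): rpm ← 8541
final state: V = 88.77 m/s, rpm = 8541 → n = rpm/60 = 142.350000 rev/s
target J* = 0.5418; solve J* = V/(n·D) for n: n = V/(J*·D) = 88.77/(0.5418 × 1.624) = 100.888391 rev/s
rpm = 60·n = 6053.303438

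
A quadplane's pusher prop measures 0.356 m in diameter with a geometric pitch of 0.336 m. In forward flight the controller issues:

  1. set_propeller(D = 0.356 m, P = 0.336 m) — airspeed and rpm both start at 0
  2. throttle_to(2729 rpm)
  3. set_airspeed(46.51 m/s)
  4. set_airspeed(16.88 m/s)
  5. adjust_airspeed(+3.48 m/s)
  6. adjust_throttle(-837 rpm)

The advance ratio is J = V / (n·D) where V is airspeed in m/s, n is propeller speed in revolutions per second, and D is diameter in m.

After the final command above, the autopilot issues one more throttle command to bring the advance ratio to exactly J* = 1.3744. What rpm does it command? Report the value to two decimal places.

rpm = 2496.70

set_propeller: D = 0.356 m, P = 0.336 m (p = P/D = 0.943820); state ← (V=0, rpm=0)
throttle_to(2729): rpm ← 2729
set_airspeed(46.51): V ← 46.51 m/s
set_airspeed(16.88): V ← 16.88 m/s
adjust_airspeed(+3.48): V ← 16.88 +3.48 = 20.36 m/s
adjust_throttle(-837): rpm ← 2729 -837 = 1892
final state: V = 20.36 m/s, rpm = 1892 → n = rpm/60 = 31.533333 rev/s
target J* = 1.3744; solve J* = V/(n·D) for n: n = V/(J*·D) = 20.36/(1.3744 × 0.356) = 41.611621 rev/s
rpm = 60·n = 2496.697231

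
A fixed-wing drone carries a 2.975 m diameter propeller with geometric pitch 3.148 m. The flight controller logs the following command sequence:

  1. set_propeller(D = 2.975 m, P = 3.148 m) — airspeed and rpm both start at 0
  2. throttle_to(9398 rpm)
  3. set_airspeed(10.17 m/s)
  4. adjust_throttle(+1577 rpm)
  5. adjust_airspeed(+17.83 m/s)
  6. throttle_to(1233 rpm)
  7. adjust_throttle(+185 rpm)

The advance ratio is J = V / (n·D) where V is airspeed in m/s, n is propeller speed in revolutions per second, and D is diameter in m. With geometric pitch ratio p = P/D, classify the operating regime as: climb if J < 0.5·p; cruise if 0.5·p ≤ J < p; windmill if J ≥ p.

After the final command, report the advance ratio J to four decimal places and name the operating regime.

set_propeller: D = 2.975 m, P = 3.148 m (p = P/D = 1.058151); state ← (V=0, rpm=0)
throttle_to(9398): rpm ← 9398
set_airspeed(10.17): V ← 10.17 m/s
adjust_throttle(+1577): rpm ← 9398 +1577 = 10975
adjust_airspeed(+17.83): V ← 10.17 +17.83 = 28 m/s
throttle_to(1233): rpm ← 1233
adjust_throttle(+185): rpm ← 1233 +185 = 1418
final state: V = 28 m/s, rpm = 1418 → n = rpm/60 = 23.633333 rev/s
J = V / (n·D) = 28 / (23.633333 × 2.975) = 0.398241
regime bands: climb J<0.5291 | cruise [0.5291, 1.0582) | windmill J≥1.0582
J = 0.3982 → climb

J = 0.3982, regime = climb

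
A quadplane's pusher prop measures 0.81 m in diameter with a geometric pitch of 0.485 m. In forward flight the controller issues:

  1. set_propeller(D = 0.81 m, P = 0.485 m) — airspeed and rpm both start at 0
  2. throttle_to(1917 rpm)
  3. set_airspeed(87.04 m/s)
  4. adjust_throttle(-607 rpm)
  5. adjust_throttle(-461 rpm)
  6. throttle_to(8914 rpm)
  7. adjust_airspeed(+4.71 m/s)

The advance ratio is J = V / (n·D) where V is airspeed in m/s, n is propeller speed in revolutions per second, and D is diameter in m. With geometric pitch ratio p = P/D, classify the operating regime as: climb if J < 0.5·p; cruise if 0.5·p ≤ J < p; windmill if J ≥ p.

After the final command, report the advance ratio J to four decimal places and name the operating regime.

set_propeller: D = 0.81 m, P = 0.485 m (p = P/D = 0.598765); state ← (V=0, rpm=0)
throttle_to(1917): rpm ← 1917
set_airspeed(87.04): V ← 87.04 m/s
adjust_throttle(-607): rpm ← 1917 -607 = 1310
adjust_throttle(-461): rpm ← 1310 -461 = 849
throttle_to(8914): rpm ← 8914
adjust_airspeed(+4.71): V ← 87.04 +4.71 = 91.75 m/s
final state: V = 91.75 m/s, rpm = 8914 → n = rpm/60 = 148.566667 rev/s
J = V / (n·D) = 91.75 / (148.566667 × 0.81) = 0.762429
regime bands: climb J<0.2994 | cruise [0.2994, 0.5988) | windmill J≥0.5988
J = 0.7624 → windmill

J = 0.7624, regime = windmill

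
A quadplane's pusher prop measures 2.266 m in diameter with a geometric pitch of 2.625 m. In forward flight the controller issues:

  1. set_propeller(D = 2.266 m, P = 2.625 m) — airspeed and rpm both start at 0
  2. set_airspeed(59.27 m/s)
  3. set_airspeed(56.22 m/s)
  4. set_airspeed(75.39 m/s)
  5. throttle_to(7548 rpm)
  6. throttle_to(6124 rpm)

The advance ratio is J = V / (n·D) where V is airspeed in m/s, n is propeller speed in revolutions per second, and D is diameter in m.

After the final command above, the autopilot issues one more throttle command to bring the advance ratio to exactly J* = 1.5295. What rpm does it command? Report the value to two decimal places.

set_propeller: D = 2.266 m, P = 2.625 m (p = P/D = 1.158429); state ← (V=0, rpm=0)
set_airspeed(59.27): V ← 59.27 m/s
set_airspeed(56.22): V ← 56.22 m/s
set_airspeed(75.39): V ← 75.39 m/s
throttle_to(7548): rpm ← 7548
throttle_to(6124): rpm ← 6124
final state: V = 75.39 m/s, rpm = 6124 → n = rpm/60 = 102.066667 rev/s
target J* = 1.5295; solve J* = V/(n·D) for n: n = V/(J*·D) = 75.39/(1.5295 × 2.266) = 21.752259 rev/s
rpm = 60·n = 1305.135512

rpm = 1305.14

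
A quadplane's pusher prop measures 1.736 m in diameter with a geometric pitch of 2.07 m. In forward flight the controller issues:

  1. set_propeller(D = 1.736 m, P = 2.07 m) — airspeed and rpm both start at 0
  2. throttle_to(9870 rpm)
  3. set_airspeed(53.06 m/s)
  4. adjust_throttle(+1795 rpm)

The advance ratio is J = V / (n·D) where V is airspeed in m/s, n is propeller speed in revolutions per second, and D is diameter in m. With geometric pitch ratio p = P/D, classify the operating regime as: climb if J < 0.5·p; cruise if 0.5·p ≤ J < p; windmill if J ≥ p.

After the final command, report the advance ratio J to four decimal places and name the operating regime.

set_propeller: D = 1.736 m, P = 2.07 m (p = P/D = 1.192396); state ← (V=0, rpm=0)
throttle_to(9870): rpm ← 9870
set_airspeed(53.06): V ← 53.06 m/s
adjust_throttle(+1795): rpm ← 9870 +1795 = 11665
final state: V = 53.06 m/s, rpm = 11665 → n = rpm/60 = 194.416667 rev/s
J = V / (n·D) = 53.06 / (194.416667 × 1.736) = 0.157211
regime bands: climb J<0.5962 | cruise [0.5962, 1.1924) | windmill J≥1.1924
J = 0.1572 → climb

J = 0.1572, regime = climb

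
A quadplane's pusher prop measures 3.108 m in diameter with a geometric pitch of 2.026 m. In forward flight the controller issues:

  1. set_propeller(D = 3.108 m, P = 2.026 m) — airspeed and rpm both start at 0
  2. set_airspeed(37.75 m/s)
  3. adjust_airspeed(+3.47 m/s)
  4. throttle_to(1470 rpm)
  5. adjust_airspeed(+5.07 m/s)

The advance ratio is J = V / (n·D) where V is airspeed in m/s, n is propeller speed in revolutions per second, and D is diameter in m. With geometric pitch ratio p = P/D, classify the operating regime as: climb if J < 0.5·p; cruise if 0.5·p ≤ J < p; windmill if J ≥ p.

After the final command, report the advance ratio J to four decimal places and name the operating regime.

set_propeller: D = 3.108 m, P = 2.026 m (p = P/D = 0.651866); state ← (V=0, rpm=0)
set_airspeed(37.75): V ← 37.75 m/s
adjust_airspeed(+3.47): V ← 37.75 +3.47 = 41.22 m/s
throttle_to(1470): rpm ← 1470
adjust_airspeed(+5.07): V ← 41.22 +5.07 = 46.29 m/s
final state: V = 46.29 m/s, rpm = 1470 → n = rpm/60 = 24.500000 rev/s
J = V / (n·D) = 46.29 / (24.500000 × 3.108) = 0.607911
regime bands: climb J<0.3259 | cruise [0.3259, 0.6519) | windmill J≥0.6519
J = 0.6079 → cruise

J = 0.6079, regime = cruise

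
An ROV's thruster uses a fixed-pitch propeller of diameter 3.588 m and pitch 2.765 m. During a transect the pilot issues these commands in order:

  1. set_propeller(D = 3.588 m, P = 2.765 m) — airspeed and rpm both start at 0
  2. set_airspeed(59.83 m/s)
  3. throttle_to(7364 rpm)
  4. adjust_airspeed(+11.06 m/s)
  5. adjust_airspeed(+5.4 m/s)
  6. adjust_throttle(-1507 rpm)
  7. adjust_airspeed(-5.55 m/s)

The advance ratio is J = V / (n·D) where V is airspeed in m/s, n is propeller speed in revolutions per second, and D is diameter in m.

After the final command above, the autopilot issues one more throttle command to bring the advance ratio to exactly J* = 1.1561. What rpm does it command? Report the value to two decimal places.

rpm = 1023.22

set_propeller: D = 3.588 m, P = 2.765 m (p = P/D = 0.770624); state ← (V=0, rpm=0)
set_airspeed(59.83): V ← 59.83 m/s
throttle_to(7364): rpm ← 7364
adjust_airspeed(+11.06): V ← 59.83 +11.06 = 70.89 m/s
adjust_airspeed(+5.4): V ← 70.89 +5.4 = 76.29 m/s
adjust_throttle(-1507): rpm ← 7364 -1507 = 5857
adjust_airspeed(-5.55): V ← 76.29 -5.55 = 70.74 m/s
final state: V = 70.74 m/s, rpm = 5857 → n = rpm/60 = 97.616667 rev/s
target J* = 1.1561; solve J* = V/(n·D) for n: n = V/(J*·D) = 70.74/(1.1561 × 3.588) = 17.053645 rev/s
rpm = 60·n = 1023.218704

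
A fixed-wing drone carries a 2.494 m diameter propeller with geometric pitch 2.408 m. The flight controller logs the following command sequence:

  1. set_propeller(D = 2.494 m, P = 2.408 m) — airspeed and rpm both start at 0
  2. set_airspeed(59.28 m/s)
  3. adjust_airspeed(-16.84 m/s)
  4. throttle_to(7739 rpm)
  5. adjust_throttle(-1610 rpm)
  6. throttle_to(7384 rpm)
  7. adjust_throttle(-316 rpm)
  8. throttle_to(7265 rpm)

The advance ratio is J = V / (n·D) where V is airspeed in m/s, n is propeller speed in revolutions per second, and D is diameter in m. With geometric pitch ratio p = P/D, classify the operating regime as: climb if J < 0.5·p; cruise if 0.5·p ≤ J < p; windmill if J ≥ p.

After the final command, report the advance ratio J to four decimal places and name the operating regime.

set_propeller: D = 2.494 m, P = 2.408 m (p = P/D = 0.965517); state ← (V=0, rpm=0)
set_airspeed(59.28): V ← 59.28 m/s
adjust_airspeed(-16.84): V ← 59.28 -16.84 = 42.44 m/s
throttle_to(7739): rpm ← 7739
adjust_throttle(-1610): rpm ← 7739 -1610 = 6129
throttle_to(7384): rpm ← 7384
adjust_throttle(-316): rpm ← 7384 -316 = 7068
throttle_to(7265): rpm ← 7265
final state: V = 42.44 m/s, rpm = 7265 → n = rpm/60 = 121.083333 rev/s
J = V / (n·D) = 42.44 / (121.083333 × 2.494) = 0.140538
regime bands: climb J<0.4828 | cruise [0.4828, 0.9655) | windmill J≥0.9655
J = 0.1405 → climb

J = 0.1405, regime = climb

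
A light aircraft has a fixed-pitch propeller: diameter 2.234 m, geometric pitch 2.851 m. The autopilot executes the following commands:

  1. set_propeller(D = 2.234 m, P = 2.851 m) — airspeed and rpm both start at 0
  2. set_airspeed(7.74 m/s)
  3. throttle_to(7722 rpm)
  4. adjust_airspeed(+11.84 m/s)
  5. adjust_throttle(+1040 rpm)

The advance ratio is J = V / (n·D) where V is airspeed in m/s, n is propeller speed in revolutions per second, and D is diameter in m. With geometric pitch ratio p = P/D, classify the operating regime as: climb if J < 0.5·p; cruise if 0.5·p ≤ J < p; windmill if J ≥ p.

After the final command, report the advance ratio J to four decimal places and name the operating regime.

J = 0.0600, regime = climb

set_propeller: D = 2.234 m, P = 2.851 m (p = P/D = 1.276186); state ← (V=0, rpm=0)
set_airspeed(7.74): V ← 7.74 m/s
throttle_to(7722): rpm ← 7722
adjust_airspeed(+11.84): V ← 7.74 +11.84 = 19.58 m/s
adjust_throttle(+1040): rpm ← 7722 +1040 = 8762
final state: V = 19.58 m/s, rpm = 8762 → n = rpm/60 = 146.033333 rev/s
J = V / (n·D) = 19.58 / (146.033333 × 2.234) = 0.060017
regime bands: climb J<0.6381 | cruise [0.6381, 1.2762) | windmill J≥1.2762
J = 0.0600 → climb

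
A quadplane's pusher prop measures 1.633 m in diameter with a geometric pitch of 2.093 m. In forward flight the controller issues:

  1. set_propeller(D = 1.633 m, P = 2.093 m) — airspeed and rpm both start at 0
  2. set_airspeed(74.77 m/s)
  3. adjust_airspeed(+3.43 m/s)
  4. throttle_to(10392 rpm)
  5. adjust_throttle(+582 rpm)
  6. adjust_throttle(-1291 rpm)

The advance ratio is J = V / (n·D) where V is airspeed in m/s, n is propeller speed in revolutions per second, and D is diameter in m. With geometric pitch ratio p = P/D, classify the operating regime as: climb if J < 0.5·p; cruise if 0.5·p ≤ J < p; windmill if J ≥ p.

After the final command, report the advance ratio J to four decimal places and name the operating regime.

set_propeller: D = 1.633 m, P = 2.093 m (p = P/D = 1.281690); state ← (V=0, rpm=0)
set_airspeed(74.77): V ← 74.77 m/s
adjust_airspeed(+3.43): V ← 74.77 +3.43 = 78.2 m/s
throttle_to(10392): rpm ← 10392
adjust_throttle(+582): rpm ← 10392 +582 = 10974
adjust_throttle(-1291): rpm ← 10974 -1291 = 9683
final state: V = 78.2 m/s, rpm = 9683 → n = rpm/60 = 161.383333 rev/s
J = V / (n·D) = 78.2 / (161.383333 × 1.633) = 0.296730
regime bands: climb J<0.6408 | cruise [0.6408, 1.2817) | windmill J≥1.2817
J = 0.2967 → climb

J = 0.2967, regime = climb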